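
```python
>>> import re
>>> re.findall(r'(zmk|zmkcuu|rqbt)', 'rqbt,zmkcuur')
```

['rqbt', 'zmk']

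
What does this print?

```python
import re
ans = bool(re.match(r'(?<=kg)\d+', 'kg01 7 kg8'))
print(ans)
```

`match` is anchored at position 0; if the pattern doesn't fit there, it returns None.
Here the pattern fails at index 0, so the call returns None, and `bool(None)` is False.

False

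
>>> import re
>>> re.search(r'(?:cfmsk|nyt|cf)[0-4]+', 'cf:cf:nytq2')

Here no position works, so the call returns None.

None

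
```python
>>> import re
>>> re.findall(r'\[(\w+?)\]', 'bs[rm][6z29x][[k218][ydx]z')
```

Matches: at [2:6] match '[rm]', group 1 = 'rm'; at [6:13] match '[6z29x]', group 1 = '6z29x'; at [14:20] match '[k218]', group 1 = 'k218'; at [20:25] match '[ydx]', group 1 = 'ydx'.
With a single group, `findall` returns only what that group captured — 4 items.

['rm', '6z29x', 'k218', 'ydx']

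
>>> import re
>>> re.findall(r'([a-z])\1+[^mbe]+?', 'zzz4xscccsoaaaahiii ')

`\1` has to match the exact text group 1 already captured.
Because there's exactly one group, `findall` drops the full match and keeps group 1 from each hit.

['z', 'c', 'a', 'i']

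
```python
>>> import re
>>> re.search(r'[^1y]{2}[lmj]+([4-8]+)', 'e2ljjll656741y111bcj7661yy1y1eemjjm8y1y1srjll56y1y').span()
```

(0, 12)

The match spans [0:12] → 'e2ljjll65674'.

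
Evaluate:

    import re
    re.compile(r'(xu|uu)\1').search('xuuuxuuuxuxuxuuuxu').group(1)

'xu'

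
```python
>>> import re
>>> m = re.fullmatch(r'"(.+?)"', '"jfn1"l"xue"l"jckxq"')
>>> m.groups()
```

`fullmatch` succeeds only if the pattern covers the string from start to end.
The match spans [0:20] → '"jfn1"l"xue"l"jckxq"'.
Captured: group 1 = 'jfn1"l"xue"l"jckxq'.

('jfn1"l"xue"l"jckxq',)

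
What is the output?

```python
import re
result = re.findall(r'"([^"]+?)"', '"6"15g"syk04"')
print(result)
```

['6', 'syk04']

Matches: at [0:3] match '"6"', group 1 = '6'; at [6:13] match '"syk04"', group 1 = 'syk04'.
`findall` collects group 1 from each match (2 total).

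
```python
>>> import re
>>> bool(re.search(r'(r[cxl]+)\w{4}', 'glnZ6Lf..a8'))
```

False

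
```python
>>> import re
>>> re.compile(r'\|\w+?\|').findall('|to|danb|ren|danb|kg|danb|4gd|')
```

Matches: at [0:4] → '|to|'; at [8:13] → '|ren|'; at [17:21] → '|kg|'; at [25:30] → '|4gd|'.
No capturing groups, so `findall` returns the 4 full match strings.

['|to|', '|ren|', '|kg|', '|4gd|']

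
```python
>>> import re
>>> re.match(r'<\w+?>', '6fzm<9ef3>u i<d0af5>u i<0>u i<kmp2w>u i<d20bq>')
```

None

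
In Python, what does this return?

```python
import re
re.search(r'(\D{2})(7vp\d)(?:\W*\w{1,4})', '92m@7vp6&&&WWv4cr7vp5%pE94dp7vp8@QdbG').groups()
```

('m@', '7vp6')

The match spans [2:15] → 'm@7vp6&&&WWv4'.
Captured: group 1 = 'm@', group 2 = '7vp6'.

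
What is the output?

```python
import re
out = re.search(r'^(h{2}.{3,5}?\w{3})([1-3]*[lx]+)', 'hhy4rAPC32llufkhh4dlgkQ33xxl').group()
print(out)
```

This matches anchored at the start of the string; then exactly 2 of the literal 'h', then 3 to 5 of any character (lazy), then exactly 3 of a word character (captured); then zero or more of a character in [1-3], then one or more of one of [lx] (captured).
Unlike `match`, `search` isn't anchored — it looks for the pattern anywhere in the string.
The match spans [0:12] → 'hhy4rAPC32ll'.
Captured: group 1 = 'hhy4rAPC', group 2 = '32ll'.

hhy4rAPC32ll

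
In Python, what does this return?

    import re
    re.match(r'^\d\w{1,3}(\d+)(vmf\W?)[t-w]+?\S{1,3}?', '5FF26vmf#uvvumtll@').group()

'5FF26vmf#uv'

Pattern: anchored at the start of the string; then a digit, then 1 to 3 of a word character; then one or more of a digit (captured); then the literal 'vmf', then optionally a non-word character (captured); then one or more of a character in [t-w] (lazy), then 1 to 3 of a non-whitespace character (lazy).
`match` is anchored at position 0; if the pattern doesn't fit there, it returns None.
The match spans [0:11] → '5FF26vmf#uv'.
Captured: group 1 = '6', group 2 = 'vmf#'.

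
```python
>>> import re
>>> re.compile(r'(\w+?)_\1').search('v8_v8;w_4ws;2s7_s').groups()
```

('v8',)

`\1` has to match the exact text group 1 already captured.
`search` walks the string left to right and returns the first match it finds.
The match spans [0:5] → 'v8_v8'.
Captured: group 1 = 'v8'.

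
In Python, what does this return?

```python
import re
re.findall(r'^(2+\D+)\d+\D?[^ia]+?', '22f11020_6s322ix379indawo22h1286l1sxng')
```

The pattern matches anchored at the start of the string; then one or more of a literal '2', then one or more of a non-digit (captured); then one or more of a digit; then optionally a non-digit, then one or more of any character except [ia] (lazy).
`findall` collects group 1 from the one match (1 total).

['22f']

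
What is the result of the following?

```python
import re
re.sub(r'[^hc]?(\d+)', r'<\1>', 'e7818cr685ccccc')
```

The pattern matches optionally any character except [hc]; then one or more of a digit (captured).
Matches: at [0:5] → 'e7818'; at [6:10] → 'r685'.
`\1` in the replacement pulls in group 1's text for each match.

'<7818>c<685>ccccc'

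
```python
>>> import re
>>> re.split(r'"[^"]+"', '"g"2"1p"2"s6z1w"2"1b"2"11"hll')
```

Matches to split on: at [0:3] → '"g"'; at [4:8] → '"1p"'; at [9:16] → '"s6z1w"'; at [17:21] → '"1b"'; at [22:26] → '"11"'.
Each match becomes a cut point; 6 segments remain.

['', '2', '2', '2', '2', 'hll']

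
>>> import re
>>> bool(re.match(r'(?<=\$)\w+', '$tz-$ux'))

False

`match` is anchored at position 0; if the pattern doesn't fit there, it returns None.
Here position 0 doesn't satisfy it, so the call returns None, and `bool(None)` is False.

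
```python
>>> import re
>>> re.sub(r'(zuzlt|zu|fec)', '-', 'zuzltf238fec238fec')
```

Alternation tries branches left to right and keeps the first one that lets the overall match succeed at that position.
Every occurrence is swapped for '-'.

'-f238-238-'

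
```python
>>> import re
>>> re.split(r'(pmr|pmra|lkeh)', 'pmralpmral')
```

['', 'pmr', 'al', 'pmr', 'al']

`|` is ordered: at each position the engine commits to the first alternative that works.
Matches to split on: at [0:3] → 'pmr'; at [5:8] → 'pmr'.
Because the pattern has a capturing group, `split` also inserts each captured text between the pieces.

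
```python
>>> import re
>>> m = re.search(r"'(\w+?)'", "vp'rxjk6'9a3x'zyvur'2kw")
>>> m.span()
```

(2, 9)

`re.search` tries every starting position until one works.
The match spans [2:9] → "'rxjk6'".
Captured: group 1 = 'rxjk6'.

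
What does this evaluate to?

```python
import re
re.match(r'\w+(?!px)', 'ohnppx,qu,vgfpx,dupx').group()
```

A negative assertion filters positions out without eating any characters.
`match` is anchored at position 0; if the pattern doesn't fit there, it returns None.
The match spans [0:6] → 'ohnppx'.

'ohnppx'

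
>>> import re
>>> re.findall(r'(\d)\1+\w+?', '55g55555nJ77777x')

A backreference is literal: `\1` must see the identical characters the first group matched.
Scanning left to right: at [0:3] match '55g', group 1 = '5'; at [3:9] match '55555n', group 1 = '5'; at [10:16] match '77777x', group 1 = '7'.
`findall` collects group 1 from each match (3 total).

['5', '5', '7']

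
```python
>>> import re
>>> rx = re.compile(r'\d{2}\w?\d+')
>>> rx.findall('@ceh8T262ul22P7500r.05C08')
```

['262', '22P7500', '05C08']

This matches exactly 2 of a digit, then optionally a word character; then one or more of a digit.
Since nothing is captured, `findall` lists the 3 matched substrings directly.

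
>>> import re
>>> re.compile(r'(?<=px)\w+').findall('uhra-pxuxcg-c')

['uxcg']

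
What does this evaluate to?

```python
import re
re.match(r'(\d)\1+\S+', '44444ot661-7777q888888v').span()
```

`re.match` won't scan ahead — the pattern has to work from the very first character.
The match spans [0:23] → '44444ot661-7777q888888v'.

(0, 23)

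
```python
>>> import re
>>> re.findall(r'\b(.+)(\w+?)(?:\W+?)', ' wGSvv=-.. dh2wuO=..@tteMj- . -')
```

Pattern: a word boundary (`\b`, zero-width); then one or more of any character (captured); then one or more of a word character (lazy) (captured); then one or more of a non-word character (lazy) (non-capturing group).
`findall` packs the 2 group values into a tuple for every match.

[('wGSvv=-.. dh2wuO=..@tteM', 'j')]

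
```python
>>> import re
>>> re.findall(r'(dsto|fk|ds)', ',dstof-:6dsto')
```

`|` is ordered: at each position the engine commits to the first alternative that works.
`findall` collects group 1 from each match (2 total).

['dsto', 'dsto']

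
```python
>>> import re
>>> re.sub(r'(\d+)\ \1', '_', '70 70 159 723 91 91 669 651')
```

A backreference is literal: `\1` must see the identical characters the first group matched.
Matches: at [0:5] → '70 70'; at [14:19] → '91 91'.
`sub` substitutes '_' at each match site.

'_ 159 723 _ 669 651'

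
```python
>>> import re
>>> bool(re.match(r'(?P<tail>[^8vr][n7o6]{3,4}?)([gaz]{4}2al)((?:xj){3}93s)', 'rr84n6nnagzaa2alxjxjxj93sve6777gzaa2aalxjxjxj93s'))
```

`match` is anchored at position 0; if the pattern doesn't fit there, it returns None.
Here the string doesn't start with a match, so the call returns None, and `bool(None)` is False.

False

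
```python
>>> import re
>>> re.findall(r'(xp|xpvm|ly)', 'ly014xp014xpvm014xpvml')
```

`|` is ordered: at each position the engine commits to the first alternative that works.
One capturing group, so `findall` returns just the captured substring from each match — 4 in all.

['ly', 'xp', 'xp', 'xp']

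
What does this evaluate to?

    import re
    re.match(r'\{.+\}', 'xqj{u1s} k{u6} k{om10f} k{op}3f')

None

With `match`, the pattern is implicitly anchored at the beginning.
Here position 0 doesn't satisfy it, so the call returns None.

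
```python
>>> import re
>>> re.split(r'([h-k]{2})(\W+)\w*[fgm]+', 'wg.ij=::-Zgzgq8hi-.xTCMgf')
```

This matches exactly 2 of a character in [h-k] (captured); then one or more of a non-word character (captured); then zero or more of a word character, then one or more of one of [fgm].
Matches to split on: at [3:13] → 'ij=::-Zgzg'; at [15:25] → 'hi-.xTCMgf'.
Because the pattern has a capturing group, `split` also inserts each captured text between the pieces.

['wg.', 'ij', '=::-', 'q8', 'hi', '-.', '']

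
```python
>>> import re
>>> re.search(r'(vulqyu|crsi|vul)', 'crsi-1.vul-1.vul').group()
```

`re.search` tries every starting position until one works.
The match spans [0:4] → 'crsi'.
Captured: group 1 = 'crsi'.

'crsi'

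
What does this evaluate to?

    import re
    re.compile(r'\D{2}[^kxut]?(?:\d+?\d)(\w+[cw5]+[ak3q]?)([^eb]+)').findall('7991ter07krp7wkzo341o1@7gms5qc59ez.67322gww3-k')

A non-greedy quantifier consumes as few characters as it can — just enough that the remainder of the pattern still matches from where it stops; whatever follows it matches normally.
`findall` packs the 2 group values into a tuple for every match.

[('krp7wk', 'zo341o1@7gms5qc59'), ('322gww3', '-k')]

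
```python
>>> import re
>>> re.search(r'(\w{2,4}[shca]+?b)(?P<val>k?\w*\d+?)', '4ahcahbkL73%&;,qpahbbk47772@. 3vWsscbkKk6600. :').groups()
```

('4ahcahb', 'kL73')

This matches 2 to 4 of a word character, then one or more of one of [shca] (lazy), then a literal 'b' (captured); then optionally a literal 'k', then zero or more of a word character, then one or more of a digit (lazy) (captured as 'val').
`re.search` tries every starting position until one works.
The match spans [0:11] → '4ahcahbkL73'.
Captured: group 1 = '4ahcahb', group 2 = 'kL73'.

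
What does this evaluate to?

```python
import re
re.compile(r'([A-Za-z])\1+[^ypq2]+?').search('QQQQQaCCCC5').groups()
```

The backreference `\1` re-matches whatever the first group consumed, character for character.
`re.search` scans for the first position where the pattern succeeds.
The match spans [0:6] → 'QQQQQa'.
Captured: group 1 = 'Q'.

('Q',)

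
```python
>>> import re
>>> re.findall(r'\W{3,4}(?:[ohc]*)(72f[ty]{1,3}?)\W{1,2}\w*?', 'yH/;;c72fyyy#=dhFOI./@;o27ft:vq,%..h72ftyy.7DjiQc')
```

['72fyyy', '72ftyy']

Pattern: 3 to 4 of a non-word character; then zero or more of one of [ohc] (non-capturing group); then the literal '72f', then 1 to 3 of one of [ty] (lazy) (captured); then 1 to 2 of a non-word character, then zero or more of a word character (lazy).
With a single group, `findall` returns only what that group captured — 2 items.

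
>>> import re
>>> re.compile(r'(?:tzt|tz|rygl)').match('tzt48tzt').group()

Alternation tries branches left to right and keeps the first one that lets the overall match succeed at that position.
`re.match` won't scan ahead — the pattern has to work from the very first character.
The match spans [0:3] → 'tzt'.

'tzt'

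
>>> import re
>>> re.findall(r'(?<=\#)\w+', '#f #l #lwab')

Lookahead/lookbehind check context without consuming it, so the matched span excludes the asserted characters.
Scanning left to right: at [1:2] → 'f'; at [4:5] → 'l'; at [7:11] → 'lwab'.
With no groups in the pattern, `findall` gives back each whole match — 3 here.

['f', 'l', 'lwab']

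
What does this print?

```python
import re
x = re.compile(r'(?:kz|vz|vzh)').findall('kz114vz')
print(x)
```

['kz', 'vz']

With no groups in the pattern, `findall` gives back each whole match — 2 here.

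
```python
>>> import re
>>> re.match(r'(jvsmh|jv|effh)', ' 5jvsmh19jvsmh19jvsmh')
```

With `match`, the pattern is implicitly anchored at the beginning.
Here position 0 doesn't satisfy it, so the call returns None.

None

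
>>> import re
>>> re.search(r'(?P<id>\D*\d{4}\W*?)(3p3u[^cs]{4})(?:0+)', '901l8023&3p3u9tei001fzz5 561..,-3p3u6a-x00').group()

The match spans [3:19] → 'l8023&3p3u9tei00'.

'l8023&3p3u9tei00'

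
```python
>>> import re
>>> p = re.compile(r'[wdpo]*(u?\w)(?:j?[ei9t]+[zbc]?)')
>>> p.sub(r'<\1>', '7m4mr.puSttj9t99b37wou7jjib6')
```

'7m4mr.<uS><j>37wou7<j>6'

This matches zero or more of one of [wdpo]; then optionally the literal 'u', then a word character (captured); then optionally the literal 'j', then one or more of one of [ei9t], then optionally one of [zbc] (non-capturing group).
`\1` in the replacement pulls in group 1's text for each match.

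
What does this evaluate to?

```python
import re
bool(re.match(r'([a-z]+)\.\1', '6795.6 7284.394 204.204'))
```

`re.match` won't scan ahead — the pattern has to work from the very first character.
Here the string doesn't start with a match, so the call returns None, and `bool(None)` is False.

False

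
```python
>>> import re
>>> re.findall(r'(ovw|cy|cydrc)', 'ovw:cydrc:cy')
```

['ovw', 'cy', 'cy']

Alternation tries branches left to right and keeps the first one that lets the overall match succeed at that position.
With a single group, `findall` returns only what that group captured — 3 items.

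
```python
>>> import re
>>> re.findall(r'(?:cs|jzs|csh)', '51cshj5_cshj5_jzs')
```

['cs', 'cs', 'jzs']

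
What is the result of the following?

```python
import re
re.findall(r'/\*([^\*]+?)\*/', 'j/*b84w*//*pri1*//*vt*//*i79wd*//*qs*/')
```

['b84w', 'pri1', 'vt', 'i79wd', 'qs']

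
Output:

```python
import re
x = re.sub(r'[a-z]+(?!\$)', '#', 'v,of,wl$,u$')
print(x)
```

A negative assertion filters positions out without eating any characters.
Matches: at [0:1] → 'v'; at [2:4] → 'of'; at [5:6] → 'w'.
`sub` substitutes '#' at each match site.

#,#,#l$,u$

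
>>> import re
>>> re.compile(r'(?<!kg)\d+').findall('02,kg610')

['02', '10']

Because the assertion is negative and zero-width, positions next to the forbidden text are skipped.
Since nothing is captured, `findall` lists the 2 matched substrings directly.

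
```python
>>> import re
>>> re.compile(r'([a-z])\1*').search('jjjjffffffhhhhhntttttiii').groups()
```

('j',)

The match spans [0:4] → 'jjjj'.
Captured: group 1 = 'j'.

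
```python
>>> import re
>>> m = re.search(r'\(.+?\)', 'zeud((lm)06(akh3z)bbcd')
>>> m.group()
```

'((lm)'

Lazy quantifiers expand one character at a time until the remainder of the pattern can match.
`re.search` scans for the first position where the pattern succeeds.
The match spans [4:9] → '((lm)'.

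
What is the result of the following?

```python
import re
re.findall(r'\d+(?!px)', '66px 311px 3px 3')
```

The negative lookaround is zero-width — it rules out positions where the adjacent text would match, without consuming anything.
Scanning left to right: at [0:1] → '6'; at [5:7] → '31'; at [15:16] → '3'.
Since nothing is captured, `findall` lists the 3 matched substrings directly.

['6', '31', '3']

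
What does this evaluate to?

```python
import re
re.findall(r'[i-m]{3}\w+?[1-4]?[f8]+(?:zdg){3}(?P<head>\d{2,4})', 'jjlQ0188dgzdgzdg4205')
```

[]

`findall` collects group 1 from each match (0 total).
Nothing in the string satisfies the pattern, so the list is empty.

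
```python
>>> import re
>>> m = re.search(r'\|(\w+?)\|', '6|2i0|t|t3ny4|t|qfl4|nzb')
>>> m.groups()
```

('2i0',)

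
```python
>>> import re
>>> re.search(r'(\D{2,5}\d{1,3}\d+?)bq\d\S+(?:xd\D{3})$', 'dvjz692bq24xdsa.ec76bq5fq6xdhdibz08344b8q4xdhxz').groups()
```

Pattern: 2 to 5 of a non-digit, then 1 to 3 of a digit, then one or more of a digit (lazy) (captured); then the literal 'bq', then a digit, then one or more of a non-whitespace character; then the literal 'xd', then exactly 3 of a non-digit (non-capturing group); then anchored at the end.
`search` walks the string left to right and returns the first match it finds.
The match spans [0:47] → 'dvjz692bq24xdsa.ec76bq5fq6xdhdibz08344b8q4xdhxz'.
Captured: group 1 = 'dvjz692'.

('dvjz692',)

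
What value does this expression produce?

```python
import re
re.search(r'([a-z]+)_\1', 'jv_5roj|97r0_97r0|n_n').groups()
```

('n',)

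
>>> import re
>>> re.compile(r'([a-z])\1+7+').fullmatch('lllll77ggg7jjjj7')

`fullmatch` succeeds only if the pattern covers the string from start to end.
Here there's no way to consume every character, so the call returns None.

None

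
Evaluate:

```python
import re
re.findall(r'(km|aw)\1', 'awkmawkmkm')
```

['km']

After group 1 captures some text, `\1` only succeeds where that same text appears again.
Walking the string: at [6:10] match 'kmkm', group 1 = 'km'.
One capturing group, so `findall` returns just the captured substring from the one match — 1 in all.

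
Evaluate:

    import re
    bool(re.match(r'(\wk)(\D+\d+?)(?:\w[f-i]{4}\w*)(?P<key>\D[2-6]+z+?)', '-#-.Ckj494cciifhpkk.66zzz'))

Pattern: a word character, then a literal 'k' (captured); then one or more of a non-digit, then one or more of a digit (lazy) (captured); then a word character, then exactly 4 of a character in [f-i], then zero or more of a word character (non-capturing group); then a non-digit, then one or more of a character in [2-6], then one or more of a literal 'z' (lazy) (captured as 'key').
`match` is anchored at position 0; if the pattern doesn't fit there, it returns None.
Here position 0 doesn't satisfy it, so the call returns None, and `bool(None)` is False.

False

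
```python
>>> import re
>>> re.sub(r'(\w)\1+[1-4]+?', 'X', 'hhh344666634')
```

'X44X4'

After group 1 captures some text, `\1` only succeeds where that same text appears again.
Matches: at [0:4] → 'hhh3'; at [6:11] → '66663'.
Every occurrence is swapped for 'X'.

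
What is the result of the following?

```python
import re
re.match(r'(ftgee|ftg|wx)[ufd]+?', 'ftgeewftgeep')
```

With `match`, the pattern is implicitly anchored at the beginning.
Here the pattern fails at index 0, so the call returns None.

None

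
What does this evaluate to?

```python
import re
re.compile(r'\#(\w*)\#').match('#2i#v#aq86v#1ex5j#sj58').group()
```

`re.match` won't scan ahead — the pattern has to work from the very first character.
The match spans [0:4] → '#2i#'.
Captured: group 1 = '2i'.

'#2i#'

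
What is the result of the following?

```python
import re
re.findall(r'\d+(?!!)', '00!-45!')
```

['0', '4']

`(?!…)`/`(?<!…)` only lets a position through if the neighbouring text does NOT match; no characters are consumed.
Matches: at [0:1] → '0'; at [4:5] → '4'.
Since nothing is captured, `findall` lists the 2 matched substrings directly.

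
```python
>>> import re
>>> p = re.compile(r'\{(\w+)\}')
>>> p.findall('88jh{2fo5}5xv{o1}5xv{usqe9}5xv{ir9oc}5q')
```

['2fo5', 'o1', 'usqe9', 'ir9oc']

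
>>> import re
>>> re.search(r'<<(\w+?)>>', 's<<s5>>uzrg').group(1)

's5'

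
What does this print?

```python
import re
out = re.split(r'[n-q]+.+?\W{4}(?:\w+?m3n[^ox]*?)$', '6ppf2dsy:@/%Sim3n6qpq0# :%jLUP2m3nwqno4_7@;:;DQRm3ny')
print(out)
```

['6', '']

This matches one or more of a character in [n-q], then one or more of any character (lazy), then exactly 4 of a non-word character; then one or more of a word character (lazy), then the literal 'm3n', then zero or more of any character except [ox] (lazy) (non-capturing group); then anchored at the end.
Matches to split on: at [1:52] → 'ppf2dsy:@/%Sim3n6qpq0# :%jLUP2m3nwqno4_7@;:;DQRm3ny'.
`split` removes every match and returns the 2 fragments in between.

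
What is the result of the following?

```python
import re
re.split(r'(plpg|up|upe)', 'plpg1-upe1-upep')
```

Branches in `(...|...)` are attempted left-to-right; the first branch that allows the whole pattern to succeed is taken.
With a capturing group present, the delimiter's captured portion is kept in the result list.

['', 'plpg', '1-', 'up', 'e1-', 'up', 'ep']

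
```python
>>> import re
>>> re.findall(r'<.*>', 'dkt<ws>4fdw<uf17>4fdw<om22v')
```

Scanning left to right: at [3:17] → '<ws>4fdw<uf17>'.
`findall` yields the raw match text (1 of them) because the pattern has no groups.

['<ws>4fdw<uf17>']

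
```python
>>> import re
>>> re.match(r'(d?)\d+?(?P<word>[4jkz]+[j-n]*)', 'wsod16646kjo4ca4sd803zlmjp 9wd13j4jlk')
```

The pattern matches optionally a literal 'd' (captured); then one or more of a digit (lazy); then one or more of one of [4jkz], then zero or more of a character in [j-n] (captured as 'word').
`match` is anchored at position 0; if the pattern doesn't fit there, it returns None.
Here the string doesn't start with a match, so the call returns None.

None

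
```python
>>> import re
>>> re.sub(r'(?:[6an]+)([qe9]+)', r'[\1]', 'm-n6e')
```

'm-[e]'

The pattern matches one or more of one of [6an] (non-capturing group); then one or more of one of [qe9] (captured).
Matches: at [2:5] → 'n6e'.
The replacement refers to a captured group, so each match is rewritten using its own captured text.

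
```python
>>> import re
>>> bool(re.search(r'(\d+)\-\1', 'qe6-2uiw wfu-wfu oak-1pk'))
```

False

`\1` is not a pattern — it's the concrete string captured by group 1, re-applied verbatim.
Unlike `match`, `search` isn't anchored — it looks for the pattern anywhere in the string.
Here nothing in the string fits, so the call returns None, and `bool(None)` is False.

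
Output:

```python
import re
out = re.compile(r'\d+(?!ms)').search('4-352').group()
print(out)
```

The negative lookaround is zero-width — it rules out positions where the adjacent text would match, without consuming anything.
Unlike `match`, `search` isn't anchored — it looks for the pattern anywhere in the string.
The match spans [0:1] → '4'.

4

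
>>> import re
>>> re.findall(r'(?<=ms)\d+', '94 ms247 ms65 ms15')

The positive lookaround only admits positions where the adjacent text matches; those characters stay outside the span.
Matches: at [5:8] → '247'; at [11:13] → '65'; at [16:18] → '15'.
No capturing groups, so `findall` returns the 3 full match strings.

['247', '65', '15']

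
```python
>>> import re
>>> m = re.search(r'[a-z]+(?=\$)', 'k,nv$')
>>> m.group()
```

The `(?=…)`/`(?<=…)` assertion just peeks at neighbouring text; it doesn't advance the match position.
The match spans [2:4] → 'nv'.

'nv'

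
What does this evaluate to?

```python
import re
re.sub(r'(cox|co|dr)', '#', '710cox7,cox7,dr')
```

'710#7,#7,#'

Alternation tries branches left to right and keeps the first one that lets the overall match succeed at that position.
Matches: at [3:6] → 'cox'; at [8:11] → 'cox'; at [13:15] → 'dr'.
Each match is replaced by '#'.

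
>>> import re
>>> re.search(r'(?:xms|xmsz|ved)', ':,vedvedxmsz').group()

The match spans [2:5] → 'ved'.

'ved'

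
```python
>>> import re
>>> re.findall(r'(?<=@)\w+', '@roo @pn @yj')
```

['roo', 'pn', 'yj']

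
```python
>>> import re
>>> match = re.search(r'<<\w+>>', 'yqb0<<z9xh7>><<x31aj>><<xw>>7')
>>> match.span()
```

Unlike `match`, `search` isn't anchored — it looks for the pattern anywhere in the string.
The match spans [4:13] → '<<z9xh7>>'.

(4, 13)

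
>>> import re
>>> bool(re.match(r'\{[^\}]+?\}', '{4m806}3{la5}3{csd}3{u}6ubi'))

True

`re.match` won't scan ahead — the pattern has to work from the very first character.
The match spans [0:7] → '{4m806}'.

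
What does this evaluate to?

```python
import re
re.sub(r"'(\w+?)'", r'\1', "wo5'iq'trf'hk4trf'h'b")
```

"wo5iqtrfhk4trfh'b"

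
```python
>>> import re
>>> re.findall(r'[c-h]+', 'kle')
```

Pattern: one or more of a character in [c-h].
No capturing groups, so `findall` returns the 1 full match string.

['e']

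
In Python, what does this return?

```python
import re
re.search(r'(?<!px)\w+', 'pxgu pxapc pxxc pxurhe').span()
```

(0, 4)

The negative lookaround is zero-width — it rules out positions where the adjacent text would match, without consuming anything.
`re.search` tries every starting position until one works.
The match spans [0:4] → 'pxgu'.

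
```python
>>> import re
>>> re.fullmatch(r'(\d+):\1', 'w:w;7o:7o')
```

None

The backreference `\1` re-matches whatever the first group consumed, character for character.
`re.fullmatch` requires the pattern to consume the entire string.
Here there's no way to consume every character, so the call returns None.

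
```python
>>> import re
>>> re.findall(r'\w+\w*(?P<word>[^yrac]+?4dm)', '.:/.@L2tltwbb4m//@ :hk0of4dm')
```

['//@ :hk0of4dm']

The pattern matches one or more of a word character; then zero or more of a word character; then one or more of any character except [yrac] (lazy), then the literal '4dm' (captured as 'word').
Matches: at [5:28] match 'L2tltwbb4m//@ :hk0of4dm', group 1 = '//@ :hk0of4dm'.
`findall` collects group 1 from the one match (1 total).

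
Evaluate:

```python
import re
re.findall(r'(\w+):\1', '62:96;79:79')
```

['79']

After group 1 captures some text, `\1` only succeeds where that same text appears again.
Matches: at [6:11] match '79:79', group 1 = '79'.
Because there's exactly one group, `findall` drops the full match and keeps group 1 from the one hit.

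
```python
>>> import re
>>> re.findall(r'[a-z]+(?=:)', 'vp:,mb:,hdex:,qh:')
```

['vp', 'mb', 'hdex', 'qh']

Because the assertion is zero-width, the text it checks is not consumed and won't appear in the result.
Scanning left to right: at [0:2] → 'vp'; at [4:6] → 'mb'; at [8:12] → 'hdex'; at [14:16] → 'qh'.
Since nothing is captured, `findall` lists the 4 matched substrings directly.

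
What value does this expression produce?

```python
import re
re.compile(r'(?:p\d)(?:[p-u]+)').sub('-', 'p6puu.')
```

'-.'

This matches the literal 'p', then a digit (non-capturing group); then one or more of a character in [p-u] (non-capturing group).
`sub` substitutes '-' at each match site.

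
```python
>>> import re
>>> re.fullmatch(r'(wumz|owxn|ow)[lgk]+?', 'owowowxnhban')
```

`re.fullmatch` requires the pattern to consume the entire string.
Here the string isn't matched end-to-end, so the call returns None.

None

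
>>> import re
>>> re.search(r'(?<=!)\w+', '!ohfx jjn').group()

'ohfx'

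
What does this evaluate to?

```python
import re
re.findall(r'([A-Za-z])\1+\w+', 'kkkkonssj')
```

['k']

The backreference `\1` re-matches whatever the first group consumed, character for character.
Scanning left to right: at [0:9] match 'kkkkonssj', group 1 = 'k'.
One capturing group, so `findall` returns just the captured substring from the one match — 1 in all.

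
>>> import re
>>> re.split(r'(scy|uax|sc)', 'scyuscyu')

['', 'scy', 'u', 'scy', 'u']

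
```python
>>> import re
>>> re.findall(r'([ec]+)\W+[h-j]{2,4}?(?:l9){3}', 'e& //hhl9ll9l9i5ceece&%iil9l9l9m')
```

['ceece']

Pattern: one or more of one of [ec] (captured); then one or more of a non-word character; then 2 to 4 of a character in [h-j] (lazy), then the literal 'l9' repeated 3 times.
Matches: at [16:31] match 'ceece&%iil9l9l9', group 1 = 'ceece'.
With a single group, `findall` returns only what that group captured — 1 item.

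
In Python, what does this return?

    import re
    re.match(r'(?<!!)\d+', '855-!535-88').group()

'855'

`match` is anchored at position 0; if the pattern doesn't fit there, it returns None.
The match spans [0:3] → '855'.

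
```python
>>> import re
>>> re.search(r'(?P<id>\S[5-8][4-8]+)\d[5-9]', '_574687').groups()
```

The match spans [0:7] → '_574687'.
Captured: group 1 = '_5746'.

('_5746',)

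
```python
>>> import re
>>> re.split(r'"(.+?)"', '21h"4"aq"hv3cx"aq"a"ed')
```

Matches to split on: at [3:6] → '"4"'; at [8:15] → '"hv3cx"'; at [17:20] → '"a"'.
The group in the pattern means `split` returns the separators' captures alongside the pieces.

['21h', '4', 'aq', 'hv3cx', 'aq', 'a', 'ed']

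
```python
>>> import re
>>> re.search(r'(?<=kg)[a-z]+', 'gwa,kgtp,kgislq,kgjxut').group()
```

'tp'

Because the assertion is zero-width, the text it checks is not consumed and won't appear in the result.
`search` walks the string left to right and returns the first match it finds.
The match spans [6:8] → 'tp'.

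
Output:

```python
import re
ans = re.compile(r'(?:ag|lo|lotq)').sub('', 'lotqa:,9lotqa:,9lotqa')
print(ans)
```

tqa:,9tqa:,9tqa

Branches in `(...|...)` are attempted left-to-right; the first branch that allows the whole pattern to succeed is taken.
Matches: at [0:2] → 'lo'; at [8:10] → 'lo'; at [16:18] → 'lo'.
Every occurrence is swapped for ''.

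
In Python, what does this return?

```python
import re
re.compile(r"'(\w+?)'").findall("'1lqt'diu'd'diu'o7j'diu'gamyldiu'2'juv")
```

['1lqt', 'd', 'o7j', 'gamyldiu']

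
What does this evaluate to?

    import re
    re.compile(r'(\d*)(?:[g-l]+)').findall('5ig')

The pattern matches zero or more of a digit (captured); then one or more of a character in [g-l] (non-capturing group).
Walking the string: at [0:3] match '5ig', group 1 = '5'.
One capturing group, so `findall` returns just the captured substring from the one match — 1 in all.

['5']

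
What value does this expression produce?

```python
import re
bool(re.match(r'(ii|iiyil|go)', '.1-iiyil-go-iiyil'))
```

`re.match` won't scan ahead — the pattern has to work from the very first character.
Here the pattern fails at index 0, so the call returns None, and `bool(None)` is False.

False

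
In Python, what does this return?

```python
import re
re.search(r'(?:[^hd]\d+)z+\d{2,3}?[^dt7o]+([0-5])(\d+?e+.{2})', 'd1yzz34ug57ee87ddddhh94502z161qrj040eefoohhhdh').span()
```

This matches any character except [hd], then one or more of a digit (non-capturing group); then one or more of the literal 'z', then 2 to 3 of a digit (lazy), then one or more of any character except [dt7o]; then a character in [0-5] (captured); then one or more of a digit (lazy), then one or more of the literal 'e', then exactly 2 of any character (captured).
`re.search` tries every starting position until one works.
The match spans [21:40] → '94502z161qrj040eefo'.
Captured: group 1 = '4', group 2 = '0eefo'.

(21, 40)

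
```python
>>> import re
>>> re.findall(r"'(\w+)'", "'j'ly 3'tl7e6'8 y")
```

['j', 'tl7e6']

Matches: at [0:3] match "'j'", group 1 = 'j'; at [7:14] match "'tl7e6'", group 1 = 'tl7e6'.
Because there's exactly one group, `findall` drops the full match and keeps group 1 from each hit.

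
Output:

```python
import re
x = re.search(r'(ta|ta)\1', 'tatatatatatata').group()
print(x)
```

`\1` has to match the exact text group 1 already captured.
The match spans [0:4] → 'tata'.

tata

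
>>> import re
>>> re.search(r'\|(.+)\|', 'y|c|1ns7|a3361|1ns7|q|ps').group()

'|c|1ns7|a3361|1ns7|q|'

The match spans [1:22] → '|c|1ns7|a3361|1ns7|q|'.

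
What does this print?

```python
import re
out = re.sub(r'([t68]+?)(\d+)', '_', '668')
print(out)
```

Every occurrence is swapped for '_'.

_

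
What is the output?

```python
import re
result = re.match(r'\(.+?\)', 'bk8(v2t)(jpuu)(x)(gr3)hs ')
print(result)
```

None

`re.match` won't scan ahead — the pattern has to work from the very first character.
Here the pattern fails at index 0, so the call returns None.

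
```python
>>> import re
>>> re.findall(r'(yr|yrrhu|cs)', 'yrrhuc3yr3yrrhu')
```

The regex engine tests alternatives in the order written; an earlier branch that matches wins even if a later one would match more.
Matches: at [0:2] match 'yr', group 1 = 'yr'; at [7:9] match 'yr', group 1 = 'yr'; at [10:12] match 'yr', group 1 = 'yr'.
`findall` collects group 1 from each match (3 total).

['yr', 'yr', 'yr']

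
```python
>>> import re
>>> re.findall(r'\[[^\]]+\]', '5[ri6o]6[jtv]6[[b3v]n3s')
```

['[ri6o]', '[jtv]', '[[b3v]']

Scanning left to right: at [1:7] → '[ri6o]'; at [8:13] → '[jtv]'; at [14:20] → '[[b3v]'.
With no groups in the pattern, `findall` gives back each whole match — 3 here.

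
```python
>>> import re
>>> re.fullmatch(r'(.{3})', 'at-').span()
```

This matches exactly 3 of any character (captured).
`re.fullmatch` is like wrapping the pattern in `^…$` (in single-line mode).
The match spans [0:3] → 'at-'.
Captured: group 1 = 'at-'.

(0, 3)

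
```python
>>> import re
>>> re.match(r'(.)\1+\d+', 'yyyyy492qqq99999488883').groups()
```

('y',)

The match spans [0:8] → 'yyyyy492'.
Captured: group 1 = 'y'.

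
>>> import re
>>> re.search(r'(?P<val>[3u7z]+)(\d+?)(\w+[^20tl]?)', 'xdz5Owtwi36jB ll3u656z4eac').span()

(2, 14)

This matches one or more of one of [3u7z] (captured as 'val'); then one or more of a digit (lazy) (captured); then one or more of a word character, then optionally any character except [20tl] (captured).
Unlike `match`, `search` isn't anchored — it looks for the pattern anywhere in the string.
The match spans [2:14] → 'z5Owtwi36jB '.
Captured: group 1 = 'z', group 2 = '5', group 3 = 'Owtwi36jB '.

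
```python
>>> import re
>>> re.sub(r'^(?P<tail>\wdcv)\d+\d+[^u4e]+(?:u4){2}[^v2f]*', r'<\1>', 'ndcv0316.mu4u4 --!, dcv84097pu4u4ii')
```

'<ndcv>v84097pu4u4ii'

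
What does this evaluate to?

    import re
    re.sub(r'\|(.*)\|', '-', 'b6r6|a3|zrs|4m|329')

Matches: at [4:15] → '|a3|zrs|4m|'.
`sub` substitutes '-' at each match site.

'b6r6-329'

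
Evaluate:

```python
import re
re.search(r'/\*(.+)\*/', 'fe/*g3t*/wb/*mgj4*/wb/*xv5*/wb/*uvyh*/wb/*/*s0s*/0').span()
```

`re.search` tries every starting position until one works.
The match spans [2:49] → '/*g3t*/wb/*mgj4*/wb/*xv5*/wb/*uvyh*/wb/*/*s0s*/'.
Captured: group 1 = 'g3t*/wb/*mgj4*/wb/*xv5*/wb/*uvyh*/wb/*/*s0s'.

(2, 49)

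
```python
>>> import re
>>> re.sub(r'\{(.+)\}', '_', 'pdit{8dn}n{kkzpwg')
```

Each match is replaced by '_'.

'pdit_n{kkzpwg'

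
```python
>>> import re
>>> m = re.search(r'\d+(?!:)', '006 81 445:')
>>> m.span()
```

(0, 3)

The negative lookaround is zero-width — it rules out positions where the adjacent text would match, without consuming anything.
The match spans [0:3] → '006'.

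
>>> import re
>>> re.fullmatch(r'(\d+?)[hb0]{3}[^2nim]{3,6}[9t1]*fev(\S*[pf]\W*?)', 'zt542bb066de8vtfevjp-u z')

For `fullmatch`, every character of the input must be accounted for by the pattern.
Here the string isn't matched end-to-end, so the call returns None.

None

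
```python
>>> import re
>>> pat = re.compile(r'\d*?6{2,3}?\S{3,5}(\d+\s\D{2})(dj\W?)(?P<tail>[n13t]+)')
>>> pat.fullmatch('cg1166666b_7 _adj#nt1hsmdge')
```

For `fullmatch`, every character of the input must be accounted for by the pattern.
Here the string isn't matched end-to-end, so the call returns None.

None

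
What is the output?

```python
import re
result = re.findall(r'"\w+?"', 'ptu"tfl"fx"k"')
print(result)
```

['"tfl"', '"k"']

`findall` yields the raw match text (2 of them) because the pattern has no groups.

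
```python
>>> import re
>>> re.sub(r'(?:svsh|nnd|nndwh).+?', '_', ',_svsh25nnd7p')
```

',__5_p'

Each match is replaced by '_'.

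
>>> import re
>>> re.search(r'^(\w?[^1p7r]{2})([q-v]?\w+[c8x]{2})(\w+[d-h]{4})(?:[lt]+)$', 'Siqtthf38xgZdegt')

None

Here the pattern never matches, so the call returns None.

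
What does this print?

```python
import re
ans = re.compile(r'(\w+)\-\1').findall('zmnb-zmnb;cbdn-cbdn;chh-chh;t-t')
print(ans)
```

['zmnb', 'cbdn', 'chh', 't']

A backreference is literal: `\1` must see the identical characters the first group matched.
Matches: at [0:9] match 'zmnb-zmnb', group 1 = 'zmnb'; at [10:19] match 'cbdn-cbdn', group 1 = 'cbdn'; at [20:27] match 'chh-chh', group 1 = 'chh'; at [28:31] match 't-t', group 1 = 't'.
`findall` collects group 1 from each match (4 total).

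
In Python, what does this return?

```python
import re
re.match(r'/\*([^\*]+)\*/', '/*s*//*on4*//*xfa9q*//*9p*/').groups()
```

('s',)

`re.match` only tries the pattern at the start of the string.
The match spans [0:5] → '/*s*/'.
Captured: group 1 = 's'.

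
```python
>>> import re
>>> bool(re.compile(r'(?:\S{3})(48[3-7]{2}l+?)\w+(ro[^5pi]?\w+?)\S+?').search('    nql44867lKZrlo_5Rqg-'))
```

False

Pattern: exactly 3 of a non-whitespace character (non-capturing group); then the literal '48', then exactly 2 of a character in [3-7], then one or more of a literal 'l' (lazy) (captured); then one or more of a word character; then the literal 'ro', then optionally any character except [5pi], then one or more of a word character (lazy) (captured); then one or more of a non-whitespace character (lazy).
Unlike `match`, `search` isn't anchored — it looks for the pattern anywhere in the string.
Here nothing in the string fits, so the call returns None, and `bool(None)` is False.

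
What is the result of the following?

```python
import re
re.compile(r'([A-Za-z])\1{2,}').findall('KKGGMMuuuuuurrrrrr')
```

A backreference is literal: `\1` must see the identical characters the first group matched.
Walking the string: at [6:12] match 'uuuuuu', group 1 = 'u'; at [12:18] match 'rrrrrr', group 1 = 'r'.
With a single group, `findall` returns only what that group captured — 2 items.

['u', 'r']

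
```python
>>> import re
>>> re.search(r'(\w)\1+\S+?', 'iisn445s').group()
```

'iis'

The backreference `\1` re-matches whatever the first group consumed, character for character.
`search` walks the string left to right and returns the first match it finds.
The match spans [0:3] → 'iis'.
Captured: group 1 = 'i'.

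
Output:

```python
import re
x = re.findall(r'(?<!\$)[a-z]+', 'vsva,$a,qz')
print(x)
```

Because the assertion is negative and zero-width, positions next to the forbidden text are skipped.
`findall` yields the raw match text (2 of them) because the pattern has no groups.

['vsva', 'qz']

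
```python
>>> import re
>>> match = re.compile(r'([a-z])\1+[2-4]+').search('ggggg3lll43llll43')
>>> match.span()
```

(0, 6)

The backreference `\1` re-matches whatever the first group consumed, character for character.
`search` walks the string left to right and returns the first match it finds.
The match spans [0:6] → 'ggggg3'.
Captured: group 1 = 'g'.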